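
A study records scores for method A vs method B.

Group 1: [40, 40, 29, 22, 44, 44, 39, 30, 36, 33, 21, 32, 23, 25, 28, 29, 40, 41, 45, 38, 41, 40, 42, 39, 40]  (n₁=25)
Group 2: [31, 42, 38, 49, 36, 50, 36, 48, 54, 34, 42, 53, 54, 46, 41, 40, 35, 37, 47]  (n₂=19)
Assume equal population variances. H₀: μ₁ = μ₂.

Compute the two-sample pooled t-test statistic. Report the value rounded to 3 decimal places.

test statistic = -3.385

x̄₁=35.240, s₁=7.407, n₁=25
x̄₂=42.789, s₂=7.223, n₂=19
s_p² = [24·7.407² + 18·7.223²]/42 = 53.7076
SE = √(s_p²·(1/25+1/19)) = 2.2305
t = (35.240−42.789)/2.2305 = -3.3847
df = 42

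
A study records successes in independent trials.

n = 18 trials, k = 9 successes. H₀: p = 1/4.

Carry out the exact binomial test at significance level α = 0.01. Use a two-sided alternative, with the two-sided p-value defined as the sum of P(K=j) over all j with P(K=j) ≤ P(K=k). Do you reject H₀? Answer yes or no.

Exact binomial: n=18, k=9, p₀=1/4=0.2500
P(X=j) = C(n,j)·p₀^j·(1−p₀)^(n−j); p = Σ P(X=j) over j with P(X=j) ≤ P(X=9)
p-value (two-sided) = 0.02499
At α=0.01: p ≥ α → fail to reject H₀

reject H₀: no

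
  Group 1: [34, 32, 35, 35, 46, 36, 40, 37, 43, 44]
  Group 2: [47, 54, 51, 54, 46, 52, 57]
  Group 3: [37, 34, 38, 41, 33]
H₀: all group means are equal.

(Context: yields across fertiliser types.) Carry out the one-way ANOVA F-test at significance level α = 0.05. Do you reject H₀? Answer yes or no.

Group means [38.20, 51.57, 36.60], grand mean 42.091
SSB = Σnᵢ(x̄ᵢ−x̄)² = 931.304; SSW = ΣΣ(x−x̄ᵢ)² = 338.514
MSB = 931.304/2 = 465.6519; MSW = 338.514/19 = 17.8165
F = MSB/MSW = 26.1359
df = (2, 19)
p-value (upper-tail) = 0.00000
At α=0.05: p < α → reject H₀

reject H₀: yes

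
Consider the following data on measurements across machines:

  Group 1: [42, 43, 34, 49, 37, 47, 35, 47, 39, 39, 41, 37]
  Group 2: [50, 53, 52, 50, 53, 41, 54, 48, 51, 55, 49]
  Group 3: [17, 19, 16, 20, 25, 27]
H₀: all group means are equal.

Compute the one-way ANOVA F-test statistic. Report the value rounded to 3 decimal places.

test statistic = 88.519

Group means [40.83, 50.55, 20.67], grand mean 40.345
SSB = Σnᵢ(x̄ᵢ−x̄)² = 3470.824; SSW = ΣΣ(x−x̄ᵢ)² = 509.727
MSB = 3470.824/2 = 1735.4122; MSW = 509.727/26 = 19.6049
F = MSB/MSW = 88.5193
df = (2, 26)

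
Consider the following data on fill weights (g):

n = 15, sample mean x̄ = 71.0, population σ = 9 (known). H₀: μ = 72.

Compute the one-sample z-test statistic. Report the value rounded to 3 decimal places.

SE = σ/√n = 9/√15 = 2.3238
z = (x̄−μ₀)/SE = (71.0−72)/2.3238 = -0.4303

test statistic = -0.430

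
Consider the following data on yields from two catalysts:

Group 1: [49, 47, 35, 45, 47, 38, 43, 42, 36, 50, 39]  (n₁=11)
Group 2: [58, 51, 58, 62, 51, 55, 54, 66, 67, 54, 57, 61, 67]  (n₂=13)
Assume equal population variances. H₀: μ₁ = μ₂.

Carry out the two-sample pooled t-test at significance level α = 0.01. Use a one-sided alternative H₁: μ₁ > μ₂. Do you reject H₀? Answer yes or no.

x̄₁=42.818, s₁=5.250, n₁=11
x̄₂=58.538, s₂=5.681, n₂=13
s_p² = [10·5.250² + 12·5.681²]/22 = 30.1303
SE = √(s_p²·(1/11+1/13)) = 2.2487
t = (42.818−58.538)/2.2487 = -6.9907
df = 22
p-value (one-sided, H₁ greater) = 1.00000
At α=0.01: p ≥ α → fail to reject H₀

reject H₀: no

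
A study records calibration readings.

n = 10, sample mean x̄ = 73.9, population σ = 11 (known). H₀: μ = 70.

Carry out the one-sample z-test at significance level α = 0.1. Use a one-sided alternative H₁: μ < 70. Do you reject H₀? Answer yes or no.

SE = σ/√n = 11/√10 = 3.4785
z = (x̄−μ₀)/SE = (73.9−70)/3.4785 = 1.1212
p-value (one-sided, H₁ less) = 0.86889
At α=0.1: p ≥ α → fail to reject H₀

reject H₀: no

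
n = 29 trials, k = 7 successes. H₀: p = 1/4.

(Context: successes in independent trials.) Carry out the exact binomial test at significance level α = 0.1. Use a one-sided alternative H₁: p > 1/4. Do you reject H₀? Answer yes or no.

Exact binomial: n=29, k=7, p₀=1/4=0.2500
P(X≥7) from Σ C(n,i)·p₀^i·(1−p₀)^(n−i)
p-value (one-sided, H₁ greater) = 0.61316
At α=0.1: p ≥ α → fail to reject H₀

reject H₀: no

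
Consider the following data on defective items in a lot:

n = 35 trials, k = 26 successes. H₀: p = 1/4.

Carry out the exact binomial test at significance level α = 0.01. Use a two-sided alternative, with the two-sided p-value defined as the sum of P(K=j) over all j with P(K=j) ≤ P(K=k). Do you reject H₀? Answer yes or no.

Exact binomial: n=35, k=26, p₀=1/4=0.2500
P(X=j) = C(n,j)·p₀^j·(1−p₀)^(n−j); p = Σ P(X=j) over j with P(X=j) ≤ P(X=26)
p-value (two-sided) = 0.00000
At α=0.01: p < α → reject H₀

reject H₀: yes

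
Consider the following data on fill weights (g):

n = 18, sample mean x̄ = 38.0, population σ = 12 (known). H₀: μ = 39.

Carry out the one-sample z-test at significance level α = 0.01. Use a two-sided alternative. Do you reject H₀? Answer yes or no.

SE = σ/√n = 12/√18 = 2.8284
z = (x̄−μ₀)/SE = (38.0−39)/2.8284 = -0.3536
p-value (two-sided) = 0.72367
At α=0.01: p ≥ α → fail to reject H₀

reject H₀: no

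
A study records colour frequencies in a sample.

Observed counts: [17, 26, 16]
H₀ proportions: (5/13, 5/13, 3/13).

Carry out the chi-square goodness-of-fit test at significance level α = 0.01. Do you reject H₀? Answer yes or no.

reject H₀: no

n = 59; E_i = n·p_i = [22.69, 22.69, 13.62]
χ² = (17−22.69)²/22.69 + (26−22.69)²/22.69 + (16−13.62)²/13.62 = 2.3277
df = 2
p-value (upper-tail) = 0.31228
At α=0.01: p ≥ α → fail to reject H₀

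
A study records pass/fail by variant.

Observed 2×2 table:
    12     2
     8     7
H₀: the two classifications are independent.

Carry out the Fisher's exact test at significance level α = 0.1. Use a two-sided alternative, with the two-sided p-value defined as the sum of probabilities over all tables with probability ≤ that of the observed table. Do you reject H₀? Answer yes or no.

reject H₀: no

Margins: r₁=14, r₂=15, c₁=20, c₂=9, n=29
p_obs = C(14,12)·C(15,8)/C(29,20); sum pmf over tables with pmf ≤ p_obs
p-value (two-sided) = 0.10865
At α=0.1: p ≥ α → fail to reject H₀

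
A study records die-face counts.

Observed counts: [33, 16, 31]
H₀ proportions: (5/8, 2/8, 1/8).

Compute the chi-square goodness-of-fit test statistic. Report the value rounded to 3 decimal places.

test statistic = 50.680

n = 80; E_i = n·p_i = [50.00, 20.00, 10.00]
χ² = (33−50.00)²/50.00 + (16−20.00)²/20.00 + (31−10.00)²/10.00 = 50.6800
df = 2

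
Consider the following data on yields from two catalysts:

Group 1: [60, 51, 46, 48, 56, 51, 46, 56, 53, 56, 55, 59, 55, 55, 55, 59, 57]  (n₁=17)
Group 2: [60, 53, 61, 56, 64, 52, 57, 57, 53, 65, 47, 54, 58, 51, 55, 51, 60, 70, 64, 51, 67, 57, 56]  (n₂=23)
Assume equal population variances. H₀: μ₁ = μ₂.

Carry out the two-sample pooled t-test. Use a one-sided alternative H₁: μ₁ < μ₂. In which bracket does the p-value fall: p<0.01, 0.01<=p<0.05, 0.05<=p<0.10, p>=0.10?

x̄₁=54.000, s₁=4.287, n₁=17
x̄₂=57.348, s₂=5.812, n₂=23
s_p² = [16·4.287² + 22·5.812²]/38 = 27.2952
SE = √(s_p²·(1/17+1/23)) = 1.6710
t = (54.000−57.348)/1.6710 = -2.0034
df = 38
p-value (one-sided, H₁ less) = 0.02615
→ bracket: 0.01<=p<0.05

p-value bracket: 0.01<=p<0.05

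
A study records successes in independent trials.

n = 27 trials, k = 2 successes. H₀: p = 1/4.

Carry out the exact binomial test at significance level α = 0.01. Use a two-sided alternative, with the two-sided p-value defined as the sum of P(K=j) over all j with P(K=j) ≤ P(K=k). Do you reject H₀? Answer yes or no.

Exact binomial: n=27, k=2, p₀=1/4=0.2500
P(X=j) = C(n,j)·p₀^j·(1−p₀)^(n−j); p = Σ P(X=j) over j with P(X=j) ≤ P(X=2)
p-value (two-sided) = 0.04236
At α=0.01: p ≥ α → fail to reject H₀

reject H₀: no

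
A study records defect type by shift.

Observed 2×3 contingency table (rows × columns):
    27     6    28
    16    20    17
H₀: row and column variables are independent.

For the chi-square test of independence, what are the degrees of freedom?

degrees of freedom = 2

df = (r−1)(c−1) = (2−1)·(3−1) = 2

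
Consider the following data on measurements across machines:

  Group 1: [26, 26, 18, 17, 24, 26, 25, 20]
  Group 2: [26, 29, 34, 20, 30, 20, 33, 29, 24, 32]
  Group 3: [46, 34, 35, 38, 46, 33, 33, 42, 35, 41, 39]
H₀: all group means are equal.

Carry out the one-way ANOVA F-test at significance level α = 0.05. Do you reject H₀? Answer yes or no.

reject H₀: yes

Group means [22.75, 27.70, 38.36], grand mean 30.379
SSB = Σnᵢ(x̄ᵢ−x̄)² = 1238.682; SSW = ΣΣ(x−x̄ᵢ)² = 568.145
MSB = 1238.682/2 = 619.3411; MSW = 568.145/26 = 21.8517
F = MSB/MSW = 28.3429
df = (2, 26)
p-value (upper-tail) = 0.00000
At α=0.05: p < α → reject H₀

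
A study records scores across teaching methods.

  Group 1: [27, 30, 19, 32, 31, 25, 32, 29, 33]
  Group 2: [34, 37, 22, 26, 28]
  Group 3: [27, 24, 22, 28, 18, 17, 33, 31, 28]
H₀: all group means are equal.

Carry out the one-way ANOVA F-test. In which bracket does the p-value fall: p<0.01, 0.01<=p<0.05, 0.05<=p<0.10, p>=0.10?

Group means [28.67, 29.40, 25.33], grand mean 27.522
SSB = Σnᵢ(x̄ᵢ−x̄)² = 72.539; SSW = ΣΣ(x−x̄ᵢ)² = 549.200
MSB = 72.539/2 = 36.2696; MSW = 549.200/20 = 27.4600
F = MSB/MSW = 1.3208
df = (2, 20)
p-value (upper-tail) = 0.28922
→ bracket: p>=0.10

p-value bracket: p>=0.10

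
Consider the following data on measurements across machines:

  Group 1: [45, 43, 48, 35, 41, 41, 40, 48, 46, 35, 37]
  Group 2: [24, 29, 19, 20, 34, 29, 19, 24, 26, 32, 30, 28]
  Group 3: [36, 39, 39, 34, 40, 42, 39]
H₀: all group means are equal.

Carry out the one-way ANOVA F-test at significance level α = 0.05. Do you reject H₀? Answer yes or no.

reject H₀: yes

Group means [41.73, 26.17, 38.43], grand mean 34.733
SSB = Σnᵢ(x̄ᵢ−x̄)² = 1514.304; SSW = ΣΣ(x−x̄ᵢ)² = 547.563
MSB = 1514.304/2 = 757.1519; MSW = 547.563/27 = 20.2801
F = MSB/MSW = 37.3347
df = (2, 27)
p-value (upper-tail) = 0.00000
At α=0.05: p < α → reject H₀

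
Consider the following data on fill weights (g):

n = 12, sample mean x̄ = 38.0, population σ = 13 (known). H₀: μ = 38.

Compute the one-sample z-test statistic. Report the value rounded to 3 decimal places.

test statistic = 0.000

SE = σ/√n = 13/√12 = 3.7528
z = (x̄−μ₀)/SE = (38.0−38)/3.7528 = 0.0000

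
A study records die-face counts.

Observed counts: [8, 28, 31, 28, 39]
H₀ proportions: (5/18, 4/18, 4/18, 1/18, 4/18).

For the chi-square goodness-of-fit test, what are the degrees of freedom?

df = k − 1 = 5 − 1 = 4

degrees of freedom = 4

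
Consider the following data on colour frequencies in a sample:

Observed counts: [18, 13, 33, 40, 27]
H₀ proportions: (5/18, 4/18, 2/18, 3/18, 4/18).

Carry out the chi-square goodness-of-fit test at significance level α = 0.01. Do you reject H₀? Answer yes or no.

reject H₀: yes

n = 131; E_i = n·p_i = [36.39, 29.11, 14.56, 21.83, 29.11]
χ² = (18−36.39)²/36.39 + (13−29.11)²/29.11 + (33−14.56)²/14.56 + (40−21.83)²/21.83 + (27−29.11)²/29.11 = 56.8504
df = 4
p-value (upper-tail) = 0.00000
At α=0.01: p < α → reject H₀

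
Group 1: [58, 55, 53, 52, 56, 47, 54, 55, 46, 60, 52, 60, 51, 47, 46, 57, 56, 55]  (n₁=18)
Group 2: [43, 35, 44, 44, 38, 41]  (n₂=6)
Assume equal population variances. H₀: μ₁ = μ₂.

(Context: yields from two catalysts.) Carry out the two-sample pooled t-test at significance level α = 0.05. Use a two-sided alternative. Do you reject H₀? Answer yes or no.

reject H₀: yes

x̄₁=53.333, s₁=4.498, n₁=18
x̄₂=40.833, s₂=3.656, n₂=6
s_p² = [17·4.498² + 5·3.656²]/22 = 18.6742
SE = √(s_p²·(1/18+1/6)) = 2.0371
t = (53.333−40.833)/2.0371 = 6.1361
df = 22
p-value (two-sided) = 0.00000
At α=0.05: p < α → reject H₀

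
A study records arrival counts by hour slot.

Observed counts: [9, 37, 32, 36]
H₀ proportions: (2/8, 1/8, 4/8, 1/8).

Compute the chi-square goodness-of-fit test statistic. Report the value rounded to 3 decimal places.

test statistic = 93.825

n = 114; E_i = n·p_i = [28.50, 14.25, 57.00, 14.25]
χ² = (9−28.50)²/28.50 + (37−14.25)²/14.25 + (32−57.00)²/57.00 + (36−14.25)²/14.25 = 93.8246
df = 3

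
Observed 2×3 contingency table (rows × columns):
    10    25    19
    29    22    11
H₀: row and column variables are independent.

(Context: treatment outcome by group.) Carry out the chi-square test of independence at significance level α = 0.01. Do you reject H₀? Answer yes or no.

Row totals [54, 62], col totals [39, 47, 30], n=116
χ² = (10−18.16)²/18.16 + (25−21.88)²/21.88 + (19−13.97)²/13.97 + (29−20.84)²/20.84 + (22−25.12)²/25.12 + (11−16.03)²/16.03 = 11.0822
df = 2
p-value (upper-tail) = 0.00392
At α=0.01: p < α → reject H₀

reject H₀: yes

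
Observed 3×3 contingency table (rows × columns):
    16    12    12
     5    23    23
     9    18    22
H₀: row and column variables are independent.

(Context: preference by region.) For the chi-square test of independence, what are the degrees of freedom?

degrees of freedom = 4

df = (r−1)(c−1) = (3−1)·(3−1) = 4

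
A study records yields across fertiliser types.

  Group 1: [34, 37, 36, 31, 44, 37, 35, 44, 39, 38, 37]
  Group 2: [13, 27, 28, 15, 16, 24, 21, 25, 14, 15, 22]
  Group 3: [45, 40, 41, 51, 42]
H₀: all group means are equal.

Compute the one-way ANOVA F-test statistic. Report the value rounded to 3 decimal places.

Group means [37.45, 20.00, 43.80], grand mean 31.519
SSB = Σnᵢ(x̄ᵢ−x̄)² = 2601.213; SSW = ΣΣ(x−x̄ᵢ)² = 539.527
MSB = 2601.213/2 = 1300.6067; MSW = 539.527/24 = 22.4803
F = MSB/MSW = 57.8554
df = (2, 24)

test statistic = 57.855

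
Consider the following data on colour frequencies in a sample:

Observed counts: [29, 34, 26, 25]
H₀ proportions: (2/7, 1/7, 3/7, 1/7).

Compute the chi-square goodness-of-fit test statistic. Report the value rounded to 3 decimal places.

n = 114; E_i = n·p_i = [32.57, 16.29, 48.86, 16.29]
χ² = (29−32.57)²/32.57 + (34−16.29)²/16.29 + (26−48.86)²/48.86 + (25−16.29)²/16.29 = 35.0161
df = 3

test statistic = 35.016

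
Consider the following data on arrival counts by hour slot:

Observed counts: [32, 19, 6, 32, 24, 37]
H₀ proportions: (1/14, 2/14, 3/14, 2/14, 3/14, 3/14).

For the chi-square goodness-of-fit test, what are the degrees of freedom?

degrees of freedom = 5

df = k − 1 = 6 − 1 = 5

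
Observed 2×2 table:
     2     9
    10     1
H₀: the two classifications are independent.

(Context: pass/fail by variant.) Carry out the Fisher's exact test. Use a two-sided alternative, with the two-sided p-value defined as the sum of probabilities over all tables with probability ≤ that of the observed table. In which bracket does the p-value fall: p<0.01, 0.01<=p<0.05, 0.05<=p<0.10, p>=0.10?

p-value bracket: p<0.01

Margins: r₁=11, r₂=11, c₁=12, c₂=10, n=22
p_obs = C(11,2)·C(11,10)/C(22,12); sum pmf over tables with pmf ≤ p_obs
p-value (two-sided) = 0.00191
→ bracket: p<0.01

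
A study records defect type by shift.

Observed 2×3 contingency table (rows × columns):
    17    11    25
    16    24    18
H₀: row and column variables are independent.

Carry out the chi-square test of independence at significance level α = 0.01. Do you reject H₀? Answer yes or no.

reject H₀: no

Row totals [53, 58], col totals [33, 35, 43], n=111
χ² = (17−15.76)²/15.76 + (11−16.71)²/16.71 + (25−20.53)²/20.53 + (16−17.24)²/17.24 + (24−18.29)²/18.29 + (18−22.47)²/22.47 = 5.7849
df = 2
p-value (upper-tail) = 0.05544
At α=0.01: p ≥ α → fail to reject H₀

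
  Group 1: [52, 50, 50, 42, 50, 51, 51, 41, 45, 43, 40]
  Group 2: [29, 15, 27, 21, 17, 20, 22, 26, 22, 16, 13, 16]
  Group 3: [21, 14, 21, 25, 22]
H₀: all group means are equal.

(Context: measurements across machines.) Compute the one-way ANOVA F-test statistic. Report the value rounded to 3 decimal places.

test statistic = 102.581

Group means [46.82, 20.33, 20.60], grand mean 30.786
SSB = Σnᵢ(x̄ᵢ−x̄)² = 4657.211; SSW = ΣΣ(x−x̄ᵢ)² = 567.503
MSB = 4657.211/2 = 2328.6056; MSW = 567.503/25 = 22.7001
F = MSB/MSW = 102.5812
df = (2, 25)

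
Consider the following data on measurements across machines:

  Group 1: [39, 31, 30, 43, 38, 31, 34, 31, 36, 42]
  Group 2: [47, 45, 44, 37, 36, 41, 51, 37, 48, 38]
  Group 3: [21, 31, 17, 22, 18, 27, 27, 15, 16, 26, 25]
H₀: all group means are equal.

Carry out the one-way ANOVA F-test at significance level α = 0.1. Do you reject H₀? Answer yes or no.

Group means [35.50, 42.40, 22.27], grand mean 33.032
SSB = Σnᵢ(x̄ᵢ−x̄)² = 2211.886; SSW = ΣΣ(x−x̄ᵢ)² = 749.082
MSB = 2211.886/2 = 1105.9430; MSW = 749.082/28 = 26.7529
F = MSB/MSW = 41.3391
df = (2, 28)
p-value (upper-tail) = 0.00000
At α=0.1: p < α → reject H₀

reject H₀: yes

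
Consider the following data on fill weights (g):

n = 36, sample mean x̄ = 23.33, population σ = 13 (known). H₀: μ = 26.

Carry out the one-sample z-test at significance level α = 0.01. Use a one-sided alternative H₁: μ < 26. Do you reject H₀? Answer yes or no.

SE = σ/√n = 13/√36 = 2.1667
z = (x̄−μ₀)/SE = (23.33−26)/2.1667 = -1.2323
p-value (one-sided, H₁ less) = 0.10892
At α=0.01: p ≥ α → fail to reject H₀

reject H₀: no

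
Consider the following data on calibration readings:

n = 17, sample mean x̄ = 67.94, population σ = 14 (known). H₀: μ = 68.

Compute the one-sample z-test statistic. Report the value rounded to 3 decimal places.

test statistic = -0.018

SE = σ/√n = 14/√17 = 3.3955
z = (x̄−μ₀)/SE = (67.94−68)/3.3955 = -0.0177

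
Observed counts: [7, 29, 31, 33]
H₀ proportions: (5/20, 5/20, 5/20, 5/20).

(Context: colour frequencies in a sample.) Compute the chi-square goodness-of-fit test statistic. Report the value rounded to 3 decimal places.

n = 100; E_i = n·p_i = [25.00, 25.00, 25.00, 25.00]
χ² = (7−25.00)²/25.00 + (29−25.00)²/25.00 + (31−25.00)²/25.00 + (33−25.00)²/25.00 = 17.6000
df = 3

test statistic = 17.600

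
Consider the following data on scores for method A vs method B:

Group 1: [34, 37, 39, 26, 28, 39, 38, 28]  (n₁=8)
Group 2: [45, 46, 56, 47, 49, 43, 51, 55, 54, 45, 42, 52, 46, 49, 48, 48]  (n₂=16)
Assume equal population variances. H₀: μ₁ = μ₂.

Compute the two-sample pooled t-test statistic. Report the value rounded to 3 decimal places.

x̄₁=33.625, s₁=5.476, n₁=8
x̄₂=48.500, s₂=4.163, n₂=16
s_p² = [7·5.476² + 15·4.163²]/22 = 21.3580
SE = √(s_p²·(1/8+1/16)) = 2.0012
t = (33.625−48.500)/2.0012 = -7.4332
df = 22

test statistic = -7.433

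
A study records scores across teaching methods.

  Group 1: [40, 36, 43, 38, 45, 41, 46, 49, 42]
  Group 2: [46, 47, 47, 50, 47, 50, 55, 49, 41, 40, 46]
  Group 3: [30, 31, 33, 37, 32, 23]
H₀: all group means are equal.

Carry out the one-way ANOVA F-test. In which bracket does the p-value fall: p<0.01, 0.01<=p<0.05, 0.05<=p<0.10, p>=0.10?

Group means [42.22, 47.09, 31.00], grand mean 41.692
SSB = Σnᵢ(x̄ᵢ−x̄)² = 1009.074; SSW = ΣΣ(x−x̄ᵢ)² = 410.465
MSB = 1009.074/2 = 504.5369; MSW = 410.465/23 = 17.8463
F = MSB/MSW = 28.2713
df = (2, 23)
p-value (upper-tail) = 0.00000
→ bracket: p<0.01

p-value bracket: p<0.01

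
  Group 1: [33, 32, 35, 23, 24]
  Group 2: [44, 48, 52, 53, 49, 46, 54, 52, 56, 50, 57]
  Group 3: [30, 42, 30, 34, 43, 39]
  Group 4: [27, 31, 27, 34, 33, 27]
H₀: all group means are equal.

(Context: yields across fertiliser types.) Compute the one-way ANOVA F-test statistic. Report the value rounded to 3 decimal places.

Group means [29.40, 51.00, 36.33, 29.83], grand mean 39.464
SSB = Σnᵢ(x̄ᵢ−x̄)² = 2585.598; SSW = ΣΣ(x−x̄ᵢ)² = 507.367
MSB = 2585.598/3 = 861.8659; MSW = 507.367/24 = 21.1403
F = MSB/MSW = 40.7689
df = (3, 24)

test statistic = 40.769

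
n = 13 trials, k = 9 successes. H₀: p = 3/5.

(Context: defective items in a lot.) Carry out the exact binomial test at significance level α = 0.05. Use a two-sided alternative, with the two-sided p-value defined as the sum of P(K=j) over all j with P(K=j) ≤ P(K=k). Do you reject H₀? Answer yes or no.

reject H₀: no

Exact binomial: n=13, k=9, p₀=3/5=0.6000
P(X=j) = C(n,j)·p₀^j·(1−p₀)^(n−j); p = Σ P(X=j) over j with P(X=j) ≤ P(X=9)
p-value (two-sided) = 0.58189
At α=0.05: p ≥ α → fail to reject H₀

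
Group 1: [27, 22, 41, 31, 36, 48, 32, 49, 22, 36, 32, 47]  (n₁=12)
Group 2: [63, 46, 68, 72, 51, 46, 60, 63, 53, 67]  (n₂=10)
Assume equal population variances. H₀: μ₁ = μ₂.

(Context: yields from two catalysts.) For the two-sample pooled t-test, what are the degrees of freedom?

degrees of freedom = 20

df = n₁ + n₂ − 2 = 12 + 10 − 2 = 20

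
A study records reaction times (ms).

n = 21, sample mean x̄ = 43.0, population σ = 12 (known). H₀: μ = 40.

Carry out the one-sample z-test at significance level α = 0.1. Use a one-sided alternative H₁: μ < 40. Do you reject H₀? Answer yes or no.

reject H₀: no

SE = σ/√n = 12/√21 = 2.6186
z = (x̄−μ₀)/SE = (43.0−40)/2.6186 = 1.1456
p-value (one-sided, H₁ less) = 0.87403
At α=0.1: p ≥ α → fail to reject H₀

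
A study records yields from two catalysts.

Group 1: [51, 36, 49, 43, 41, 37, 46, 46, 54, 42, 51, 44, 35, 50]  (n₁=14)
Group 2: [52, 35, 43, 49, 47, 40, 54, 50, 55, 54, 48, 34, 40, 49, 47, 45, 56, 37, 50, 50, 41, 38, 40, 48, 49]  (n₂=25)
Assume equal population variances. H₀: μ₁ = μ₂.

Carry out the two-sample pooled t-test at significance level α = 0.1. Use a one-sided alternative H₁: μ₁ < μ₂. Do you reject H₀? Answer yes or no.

reject H₀: no

x̄₁=44.643, s₁=6.008, n₁=14
x̄₂=46.040, s₂=6.400, n₂=25
s_p² = [13·6.008² + 24·6.400²]/37 = 39.2480
SE = √(s_p²·(1/14+1/25)) = 2.0913
t = (44.643−46.040)/2.0913 = -0.6681
df = 37
p-value (one-sided, H₁ less) = 0.25411
At α=0.1: p ≥ α → fail to reject H₀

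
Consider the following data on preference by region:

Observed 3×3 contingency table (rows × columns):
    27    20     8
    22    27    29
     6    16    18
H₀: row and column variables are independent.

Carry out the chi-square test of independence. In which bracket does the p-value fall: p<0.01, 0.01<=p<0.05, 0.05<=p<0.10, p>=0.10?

p-value bracket: p<0.01

Row totals [55, 78, 40], col totals [55, 63, 55], n=173
χ² = (27−17.49)²/17.49 + (20−20.03)²/20.03 + (8−17.49)²/17.49 + (22−24.80)²/24.80 + (27−28.40)²/28.40 + (29−24.80)²/24.80 + (6−12.72)²/12.72 + (16−14.57)²/14.57 + (18−12.72)²/12.72 = 17.3038
df = 4
p-value (upper-tail) = 0.00169
→ bracket: p<0.01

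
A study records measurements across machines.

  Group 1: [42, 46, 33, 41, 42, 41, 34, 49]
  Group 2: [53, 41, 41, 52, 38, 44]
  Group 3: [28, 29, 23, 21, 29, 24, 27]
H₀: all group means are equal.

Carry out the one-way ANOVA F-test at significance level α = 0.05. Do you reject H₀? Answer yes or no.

Group means [41.00, 44.83, 25.86], grand mean 37.048
SSB = Σnᵢ(x̄ᵢ−x̄)² = 1365.262; SSW = ΣΣ(x−x̄ᵢ)² = 459.690
MSB = 1365.262/2 = 682.6310; MSW = 459.690/18 = 25.5384
F = MSB/MSW = 26.7296
df = (2, 18)
p-value (upper-tail) = 0.00000
At α=0.05: p < α → reject H₀

reject H₀: yes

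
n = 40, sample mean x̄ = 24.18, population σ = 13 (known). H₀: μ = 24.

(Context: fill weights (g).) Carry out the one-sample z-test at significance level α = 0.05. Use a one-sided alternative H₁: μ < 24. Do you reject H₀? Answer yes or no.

reject H₀: no

SE = σ/√n = 13/√40 = 2.0555
z = (x̄−μ₀)/SE = (24.18−24)/2.0555 = 0.0876
p-value (one-sided, H₁ less) = 0.53489
At α=0.05: p ≥ α → fail to reject H₀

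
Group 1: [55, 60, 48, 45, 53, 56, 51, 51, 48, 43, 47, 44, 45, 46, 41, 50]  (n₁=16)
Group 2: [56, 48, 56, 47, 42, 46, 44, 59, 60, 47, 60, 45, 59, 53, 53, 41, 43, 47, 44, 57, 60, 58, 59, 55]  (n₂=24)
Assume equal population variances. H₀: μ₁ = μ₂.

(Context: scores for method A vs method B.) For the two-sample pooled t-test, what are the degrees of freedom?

degrees of freedom = 38

df = n₁ + n₂ − 2 = 16 + 24 − 2 = 38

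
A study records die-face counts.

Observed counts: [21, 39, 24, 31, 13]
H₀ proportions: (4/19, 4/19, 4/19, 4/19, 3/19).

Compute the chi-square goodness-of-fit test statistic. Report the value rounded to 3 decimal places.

test statistic = 10.208

n = 128; E_i = n·p_i = [26.95, 26.95, 26.95, 26.95, 20.21]
χ² = (21−26.95)²/26.95 + (39−26.95)²/26.95 + (24−26.95)²/26.95 + (31−26.95)²/26.95 + (13−20.21)²/20.21 = 10.2077
df = 4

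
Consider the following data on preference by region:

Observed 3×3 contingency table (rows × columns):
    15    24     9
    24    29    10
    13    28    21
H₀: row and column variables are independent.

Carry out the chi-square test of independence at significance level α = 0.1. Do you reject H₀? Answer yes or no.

reject H₀: yes

Row totals [48, 63, 62], col totals [52, 81, 40], n=173
χ² = (15−14.43)²/14.43 + (24−22.47)²/22.47 + (9−11.10)²/11.10 + (24−18.94)²/18.94 + (29−29.50)²/29.50 + (10−14.57)²/14.57 + (13−18.64)²/18.64 + (28−29.03)²/29.03 + (21−14.34)²/14.34 = 8.1564
df = 4
p-value (upper-tail) = 0.08602
At α=0.1: p < α → reject H₀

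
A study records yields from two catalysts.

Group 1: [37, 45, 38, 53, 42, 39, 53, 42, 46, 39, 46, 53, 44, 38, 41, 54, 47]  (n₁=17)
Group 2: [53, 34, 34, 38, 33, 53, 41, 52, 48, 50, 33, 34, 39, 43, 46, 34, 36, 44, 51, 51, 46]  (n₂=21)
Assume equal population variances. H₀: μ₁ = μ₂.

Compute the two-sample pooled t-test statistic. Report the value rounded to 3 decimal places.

test statistic = 0.905

x̄₁=44.529, s₁=5.832, n₁=17
x̄₂=42.524, s₂=7.467, n₂=21
s_p² = [16·5.832² + 20·7.467²]/36 = 46.0965
SE = √(s_p²·(1/17+1/21)) = 2.2151
t = (44.529−42.524)/2.2151 = 0.9054
df = 36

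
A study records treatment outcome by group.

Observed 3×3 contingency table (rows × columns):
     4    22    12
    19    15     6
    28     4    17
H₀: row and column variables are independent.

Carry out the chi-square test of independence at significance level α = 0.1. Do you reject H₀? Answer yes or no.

reject H₀: yes

Row totals [38, 40, 49], col totals [51, 41, 35], n=127
χ² = (4−15.26)²/15.26 + (22−12.27)²/12.27 + (12−10.47)²/10.47 + (19−16.06)²/16.06 + (15−12.91)²/12.91 + (6−11.02)²/11.02 + (28−19.68)²/19.68 + (4−15.82)²/15.82 + (17−13.50)²/13.50 = 32.6713
df = 4
p-value (upper-tail) = 0.00000
At α=0.1: p < α → reject H₀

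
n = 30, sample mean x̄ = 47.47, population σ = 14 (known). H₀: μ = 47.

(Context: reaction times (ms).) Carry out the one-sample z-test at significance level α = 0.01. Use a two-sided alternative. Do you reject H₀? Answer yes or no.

reject H₀: no

SE = σ/√n = 14/√30 = 2.5560
z = (x̄−μ₀)/SE = (47.47−47)/2.5560 = 0.1839
p-value (two-sided) = 0.85411
At α=0.01: p ≥ α → fail to reject H₀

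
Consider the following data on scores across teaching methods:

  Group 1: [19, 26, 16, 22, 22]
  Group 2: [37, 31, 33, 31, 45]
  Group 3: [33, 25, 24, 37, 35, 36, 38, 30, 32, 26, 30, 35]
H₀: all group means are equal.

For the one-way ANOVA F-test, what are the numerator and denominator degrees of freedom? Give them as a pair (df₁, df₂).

degrees of freedom = [2, 19]

k = 3 groups, N = 22 total
df = (k−1, N−k) = (3−1, 22−3) = (2, 19)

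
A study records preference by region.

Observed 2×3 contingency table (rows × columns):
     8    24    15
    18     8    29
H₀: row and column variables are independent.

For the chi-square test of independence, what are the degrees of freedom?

df = (r−1)(c−1) = (2−1)·(3−1) = 2

degrees of freedom = 2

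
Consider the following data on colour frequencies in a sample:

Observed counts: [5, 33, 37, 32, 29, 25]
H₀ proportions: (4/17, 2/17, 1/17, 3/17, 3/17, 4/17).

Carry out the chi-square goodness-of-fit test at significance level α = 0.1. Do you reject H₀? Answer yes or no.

n = 161; E_i = n·p_i = [37.88, 18.94, 9.47, 28.41, 28.41, 37.88]
χ² = (5−37.88)²/37.88 + (33−18.94)²/18.94 + (37−9.47)²/9.47 + (32−28.41)²/28.41 + (29−28.41)²/28.41 + (25−37.88)²/37.88 = 123.8468
df = 5
p-value (upper-tail) = 0.00000
At α=0.1: p < α → reject H₀

reject H₀: yes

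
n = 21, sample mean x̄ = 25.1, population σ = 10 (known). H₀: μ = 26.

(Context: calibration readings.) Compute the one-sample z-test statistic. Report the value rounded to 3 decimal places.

SE = σ/√n = 10/√21 = 2.1822
z = (x̄−μ₀)/SE = (25.1−26)/2.1822 = -0.4124

test statistic = -0.412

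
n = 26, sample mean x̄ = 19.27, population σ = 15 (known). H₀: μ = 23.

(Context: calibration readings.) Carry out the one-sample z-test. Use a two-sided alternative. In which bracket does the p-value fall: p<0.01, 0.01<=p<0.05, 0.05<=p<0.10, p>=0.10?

SE = σ/√n = 15/√26 = 2.9417
z = (x̄−μ₀)/SE = (19.27−23)/2.9417 = -1.2680
p-value (two-sided) = 0.20481
→ bracket: p>=0.10

p-value bracket: p>=0.10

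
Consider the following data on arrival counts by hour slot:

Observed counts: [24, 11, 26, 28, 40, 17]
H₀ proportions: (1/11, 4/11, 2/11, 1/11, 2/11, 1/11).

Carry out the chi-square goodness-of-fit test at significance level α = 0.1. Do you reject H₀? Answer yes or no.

reject H₀: yes

n = 146; E_i = n·p_i = [13.27, 53.09, 26.55, 13.27, 26.55, 13.27]
χ² = (24−13.27)²/13.27 + (11−53.09)²/53.09 + (26−26.55)²/26.55 + (28−13.27)²/13.27 + (40−26.55)²/26.55 + (17−13.27)²/13.27 = 66.2586
df = 5
p-value (upper-tail) = 0.00000
At α=0.1: p < α → reject H₀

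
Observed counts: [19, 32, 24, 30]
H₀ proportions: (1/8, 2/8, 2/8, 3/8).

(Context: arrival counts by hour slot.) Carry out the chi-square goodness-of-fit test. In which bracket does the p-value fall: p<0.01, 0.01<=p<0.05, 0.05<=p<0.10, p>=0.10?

n = 105; E_i = n·p_i = [13.12, 26.25, 26.25, 39.38]
χ² = (19−13.12)²/13.12 + (32−26.25)²/26.25 + (24−26.25)²/26.25 + (30−39.38)²/39.38 = 6.3143
df = 3
p-value (upper-tail) = 0.09728
→ bracket: 0.05<=p<0.10

p-value bracket: 0.05<=p<0.10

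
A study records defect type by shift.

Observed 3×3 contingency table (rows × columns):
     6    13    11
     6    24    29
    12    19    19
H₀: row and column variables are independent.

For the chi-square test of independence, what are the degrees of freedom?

df = (r−1)(c−1) = (3−1)·(3−1) = 4

degrees of freedom = 4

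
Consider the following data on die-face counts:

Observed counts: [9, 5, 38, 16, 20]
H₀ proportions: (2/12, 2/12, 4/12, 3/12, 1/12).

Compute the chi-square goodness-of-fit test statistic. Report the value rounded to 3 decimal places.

test statistic = 34.636

n = 88; E_i = n·p_i = [14.67, 14.67, 29.33, 22.00, 7.33]
χ² = (9−14.67)²/14.67 + (5−14.67)²/14.67 + (38−29.33)²/29.33 + (16−22.00)²/22.00 + (20−7.33)²/7.33 = 34.6364
df = 4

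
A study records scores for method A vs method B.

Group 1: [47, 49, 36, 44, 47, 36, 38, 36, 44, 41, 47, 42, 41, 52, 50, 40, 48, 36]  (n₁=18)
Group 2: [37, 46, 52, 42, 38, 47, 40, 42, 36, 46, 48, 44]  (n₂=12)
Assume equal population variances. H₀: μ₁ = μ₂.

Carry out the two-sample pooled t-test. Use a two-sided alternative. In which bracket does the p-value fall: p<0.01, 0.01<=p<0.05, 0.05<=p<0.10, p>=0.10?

p-value bracket: p>=0.10

x̄₁=43.000, s₁=5.314, n₁=18
x̄₂=43.167, s₂=4.877, n₂=12
s_p² = [17·5.314² + 11·4.877²]/28 = 26.4881
SE = √(s_p²·(1/18+1/12)) = 1.9180
t = (43.000−43.167)/1.9180 = -0.0869
df = 28
p-value (two-sided) = 0.93137
→ bracket: p>=0.10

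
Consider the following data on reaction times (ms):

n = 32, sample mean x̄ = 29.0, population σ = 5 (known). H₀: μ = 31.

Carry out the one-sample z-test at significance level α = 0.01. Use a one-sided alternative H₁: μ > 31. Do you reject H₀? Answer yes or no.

reject H₀: no

SE = σ/√n = 5/√32 = 0.8839
z = (x̄−μ₀)/SE = (29.0−31)/0.8839 = -2.2627
p-value (one-sided, H₁ greater) = 0.98817
At α=0.01: p ≥ α → fail to reject H₀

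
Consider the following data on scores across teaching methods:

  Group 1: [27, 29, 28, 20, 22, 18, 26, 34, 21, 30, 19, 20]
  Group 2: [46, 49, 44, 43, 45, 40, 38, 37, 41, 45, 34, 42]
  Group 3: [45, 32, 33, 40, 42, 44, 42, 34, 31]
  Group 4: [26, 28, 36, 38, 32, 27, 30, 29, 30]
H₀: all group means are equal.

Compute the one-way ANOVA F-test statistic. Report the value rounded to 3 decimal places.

test statistic = 30.652

Group means [24.50, 42.00, 38.11, 30.67], grand mean 33.738
SSB = Σnᵢ(x̄ᵢ−x̄)² = 2100.230; SSW = ΣΣ(x−x̄ᵢ)² = 867.889
MSB = 2100.230/3 = 700.0767; MSW = 867.889/38 = 22.8392
F = MSB/MSW = 30.6524
df = (3, 38)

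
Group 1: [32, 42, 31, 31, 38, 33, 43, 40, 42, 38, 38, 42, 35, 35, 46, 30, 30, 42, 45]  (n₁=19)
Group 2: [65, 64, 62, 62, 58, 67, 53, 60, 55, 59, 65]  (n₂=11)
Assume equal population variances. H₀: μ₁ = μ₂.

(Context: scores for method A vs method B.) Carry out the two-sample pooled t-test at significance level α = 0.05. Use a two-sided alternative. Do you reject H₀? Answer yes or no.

x̄₁=37.526, s₁=5.306, n₁=19
x̄₂=60.909, s₂=4.392, n₂=11
s_p² = [18·5.306² + 10·4.392²]/28 = 24.9874
SE = √(s_p²·(1/19+1/11)) = 1.8939
t = (37.526−60.909)/1.8939 = -12.3466
df = 28
p-value (two-sided) = 0.00000
At α=0.05: p < α → reject H₀

reject H₀: yes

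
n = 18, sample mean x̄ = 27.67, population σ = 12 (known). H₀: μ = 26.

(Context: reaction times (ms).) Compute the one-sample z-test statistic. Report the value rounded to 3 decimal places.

test statistic = 0.590

SE = σ/√n = 12/√18 = 2.8284
z = (x̄−μ₀)/SE = (27.67−26)/2.8284 = 0.5904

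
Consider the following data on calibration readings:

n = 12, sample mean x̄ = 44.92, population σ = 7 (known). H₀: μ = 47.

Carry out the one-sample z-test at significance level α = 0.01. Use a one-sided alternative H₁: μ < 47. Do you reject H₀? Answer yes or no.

SE = σ/√n = 7/√12 = 2.0207
z = (x̄−μ₀)/SE = (44.92−47)/2.0207 = -1.0293
p-value (one-sided, H₁ less) = 0.15166
At α=0.01: p ≥ α → fail to reject H₀

reject H₀: no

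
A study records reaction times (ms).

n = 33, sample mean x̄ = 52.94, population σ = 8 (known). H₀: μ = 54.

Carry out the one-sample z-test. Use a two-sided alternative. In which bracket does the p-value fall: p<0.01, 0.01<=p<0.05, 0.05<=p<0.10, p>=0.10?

SE = σ/√n = 8/√33 = 1.3926
z = (x̄−μ₀)/SE = (52.94−54)/1.3926 = -0.7612
p-value (two-sided) = 0.44656
→ bracket: p>=0.10

p-value bracket: p>=0.10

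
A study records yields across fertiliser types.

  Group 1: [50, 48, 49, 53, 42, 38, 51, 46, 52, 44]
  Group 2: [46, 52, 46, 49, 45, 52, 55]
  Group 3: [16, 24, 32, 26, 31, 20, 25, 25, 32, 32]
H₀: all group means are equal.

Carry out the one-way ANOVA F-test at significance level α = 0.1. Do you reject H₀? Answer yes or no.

reject H₀: yes

Group means [47.30, 49.29, 26.30], grand mean 40.037
SSB = Σnᵢ(x̄ᵢ−x̄)² = 3013.334; SSW = ΣΣ(x−x̄ᵢ)² = 567.629
MSB = 3013.334/2 = 1506.6672; MSW = 567.629/24 = 23.6512
F = MSB/MSW = 63.7037
df = (2, 24)
p-value (upper-tail) = 0.00000
At α=0.1: p < α → reject H₀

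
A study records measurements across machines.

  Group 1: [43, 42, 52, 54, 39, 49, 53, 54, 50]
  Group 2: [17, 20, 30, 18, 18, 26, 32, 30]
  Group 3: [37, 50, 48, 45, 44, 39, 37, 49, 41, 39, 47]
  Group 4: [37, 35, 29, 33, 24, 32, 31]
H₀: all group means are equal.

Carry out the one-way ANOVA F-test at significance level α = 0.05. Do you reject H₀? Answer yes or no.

reject H₀: yes

Group means [48.44, 23.88, 43.27, 31.57], grand mean 37.829
SSB = Σnᵢ(x̄ᵢ−x̄)² = 3171.978; SSW = ΣΣ(x−x̄ᵢ)² = 880.993
MSB = 3171.978/3 = 1057.3260; MSW = 880.993/31 = 28.4191
F = MSB/MSW = 37.2047
df = (3, 31)
p-value (upper-tail) = 0.00000
At α=0.05: p < α → reject H₀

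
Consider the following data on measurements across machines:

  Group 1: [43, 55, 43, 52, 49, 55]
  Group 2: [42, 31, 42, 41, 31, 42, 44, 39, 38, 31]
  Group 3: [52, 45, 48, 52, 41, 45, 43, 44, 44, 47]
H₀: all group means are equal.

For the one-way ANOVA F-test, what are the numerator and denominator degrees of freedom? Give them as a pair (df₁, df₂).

degrees of freedom = [2, 23]

k = 3 groups, N = 26 total
df = (k−1, N−k) = (3−1, 26−3) = (2, 23)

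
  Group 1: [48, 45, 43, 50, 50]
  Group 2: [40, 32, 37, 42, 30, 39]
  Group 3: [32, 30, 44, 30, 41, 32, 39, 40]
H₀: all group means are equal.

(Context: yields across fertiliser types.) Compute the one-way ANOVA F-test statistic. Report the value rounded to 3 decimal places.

test statistic = 9.570

Group means [47.20, 36.67, 36.00], grand mean 39.158
SSB = Σnᵢ(x̄ᵢ−x̄)² = 440.393; SSW = ΣΣ(x−x̄ᵢ)² = 368.133
MSB = 440.393/2 = 220.1965; MSW = 368.133/16 = 23.0083
F = MSB/MSW = 9.5703
df = (2, 16)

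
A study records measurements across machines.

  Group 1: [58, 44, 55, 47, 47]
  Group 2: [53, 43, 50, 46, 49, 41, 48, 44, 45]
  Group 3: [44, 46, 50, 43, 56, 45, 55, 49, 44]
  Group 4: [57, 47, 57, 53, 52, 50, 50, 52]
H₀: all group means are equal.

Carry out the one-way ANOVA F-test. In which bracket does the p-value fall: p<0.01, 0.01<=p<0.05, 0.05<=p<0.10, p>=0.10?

p-value bracket: 0.05<=p<0.10

Group means [50.20, 46.56, 48.00, 52.25], grand mean 49.032
SSB = Σnᵢ(x̄ᵢ−x̄)² = 154.446; SSW = ΣΣ(x−x̄ᵢ)² = 528.522
MSB = 154.446/3 = 51.4818; MSW = 528.522/27 = 19.5749
F = MSB/MSW = 2.6300
df = (3, 27)
p-value (upper-tail) = 0.07047
→ bracket: 0.05<=p<0.10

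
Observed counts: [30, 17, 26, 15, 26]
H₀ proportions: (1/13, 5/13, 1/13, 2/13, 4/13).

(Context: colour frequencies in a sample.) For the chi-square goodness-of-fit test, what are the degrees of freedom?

degrees of freedom = 4

df = k − 1 = 5 − 1 = 4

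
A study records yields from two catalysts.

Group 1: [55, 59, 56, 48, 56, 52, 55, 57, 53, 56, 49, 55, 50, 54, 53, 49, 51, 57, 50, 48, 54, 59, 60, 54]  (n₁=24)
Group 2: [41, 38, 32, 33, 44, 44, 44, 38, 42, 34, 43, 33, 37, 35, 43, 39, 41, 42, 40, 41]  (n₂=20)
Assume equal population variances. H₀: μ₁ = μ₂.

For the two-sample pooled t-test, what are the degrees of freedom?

degrees of freedom = 42

df = n₁ + n₂ − 2 = 24 + 20 − 2 = 42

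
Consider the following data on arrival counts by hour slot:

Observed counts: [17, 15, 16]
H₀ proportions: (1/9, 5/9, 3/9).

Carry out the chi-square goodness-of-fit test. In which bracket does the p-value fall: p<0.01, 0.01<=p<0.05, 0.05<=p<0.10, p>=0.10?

p-value bracket: p<0.01

n = 48; E_i = n·p_i = [5.33, 26.67, 16.00]
χ² = (17−5.33)²/5.33 + (15−26.67)²/26.67 + (16−16.00)²/16.00 = 30.6250
df = 2
p-value (upper-tail) = 0.00000
→ bracket: p<0.01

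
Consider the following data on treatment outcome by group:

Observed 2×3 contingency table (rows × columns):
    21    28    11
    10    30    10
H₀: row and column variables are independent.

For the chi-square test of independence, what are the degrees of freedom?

degrees of freedom = 2

df = (r−1)(c−1) = (2−1)·(3−1) = 2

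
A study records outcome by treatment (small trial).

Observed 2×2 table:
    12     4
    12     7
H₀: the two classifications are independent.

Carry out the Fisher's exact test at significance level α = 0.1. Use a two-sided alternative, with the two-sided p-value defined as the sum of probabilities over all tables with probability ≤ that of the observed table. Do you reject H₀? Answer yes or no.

reject H₀: no

Margins: r₁=16, r₂=19, c₁=24, c₂=11, n=35
p_obs = C(16,12)·C(19,12)/C(35,24); sum pmf over tables with pmf ≤ p_obs
p-value (two-sided) = 0.49277
At α=0.1: p ≥ α → fail to reject H₀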